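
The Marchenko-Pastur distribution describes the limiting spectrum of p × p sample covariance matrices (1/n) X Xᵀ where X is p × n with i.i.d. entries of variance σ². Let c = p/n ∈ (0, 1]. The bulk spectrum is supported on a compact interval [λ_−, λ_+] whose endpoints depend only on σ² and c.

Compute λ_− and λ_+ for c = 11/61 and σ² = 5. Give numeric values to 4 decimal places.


c = 11/61 = 0.180328; √c = 0.424650.
λ_− = σ² (1 − √c)² = 5 · (1 − 0.424650)² = 5 · (0.575350)² = 1.655136.
λ_+ = σ² (1 + √c)² = 5 · (1 + 0.424650)² = 5 · (1.424650)² = 10.148142.

Rounded to 4 decimal places: λ_− ≈ 1.6551, λ_+ ≈ 10.1481.


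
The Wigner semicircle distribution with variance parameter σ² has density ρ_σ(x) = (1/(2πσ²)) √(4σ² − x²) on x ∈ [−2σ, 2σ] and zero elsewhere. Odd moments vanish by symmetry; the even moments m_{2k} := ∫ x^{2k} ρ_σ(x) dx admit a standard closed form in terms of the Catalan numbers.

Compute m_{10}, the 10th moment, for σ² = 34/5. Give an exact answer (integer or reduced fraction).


By the scaled semicircle moment identity, m_{2k} = σ^{2k} · C_k with k = 5.
C_5 = (1/(k+1)) · C(2k, k) = (1/6) · C(10, 5) = (1/6) · 252 = 42.
σ^{2k} = (σ²)^k = (34/5)^5 = 45435424/3125.

Therefore m_{10} = σ^{10} · C_5 = (45435424/3125) · 42 = 1908287808/3125.


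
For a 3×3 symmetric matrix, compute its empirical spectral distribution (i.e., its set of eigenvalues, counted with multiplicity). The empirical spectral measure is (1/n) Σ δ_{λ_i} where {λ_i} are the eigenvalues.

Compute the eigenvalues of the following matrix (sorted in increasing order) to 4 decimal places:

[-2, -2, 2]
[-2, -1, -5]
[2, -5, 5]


Since M is real symmetric, all three eigenvalues are real; they are the roots of det(λI − M) = λ³ − (tr M) λ² + s λ − det M, where s is the sum of the principal 2×2 minors.
tr M = -2 + (-1) + 5 = 2.
s = ((-2)·(-1) − (-2)²) + ((-2)·5 − 2²) + ((-1)·5 − (-5)²) = -2 + (-14) + (-30) = -46.
det M (expand along row 1) = (-2)·(-30) − (-2)·0 + 2·12 = 84.
Characteristic polynomial: λ³ − 2λ² − 46λ − 84 = 0.
Substitute λ = y + (tr M)/3 = y + 0.666667 to remove the quadratic term: y³ + p·y + q = 0 with p = s − (tr M)²/3 = -47.333333 and q = −2(tr M)³/27 + (tr M)·s/3 − det M = -115.259259.
Three real roots ⇒ use the trigonometric (Viète) form: r = 2√(−p/3) = 7.944250, φ = arccos(3q/(p·r)) = arccos(0.919554) = 0.403853 rad.
y_k = r·cos(φ/3 − 2πk/3) for k = 0, 1, 2 gives y = 7.872376, -3.012823, -4.859553.
λ_k = y_k + 0.666667 gives λ = 8.5390, -2.3462, -4.1929 (check: the sum is 2.0000 = tr M).

Eigenvalues sorted in increasing order: [-4.1929, -2.3462, 8.5390].


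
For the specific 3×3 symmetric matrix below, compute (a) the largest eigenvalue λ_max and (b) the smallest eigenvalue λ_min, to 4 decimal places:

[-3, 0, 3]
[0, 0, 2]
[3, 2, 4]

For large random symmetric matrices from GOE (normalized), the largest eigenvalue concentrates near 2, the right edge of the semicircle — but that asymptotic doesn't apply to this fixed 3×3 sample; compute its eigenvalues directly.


Since M is real symmetric, all three eigenvalues are real; they are the roots of det(λI − M) = λ³ − (tr M) λ² + s λ − det M, where s is the sum of the principal 2×2 minors.
tr M = -3 + 0 + 4 = 1.
s = ((-3)·0 − 0²) + ((-3)·4 − 3²) + (0·4 − 2²) = 0 + (-21) + (-4) = -25.
det M (expand along row 1) = (-3)·(-4) − 0·(-6) + 3·0 = 12.
Characteristic polynomial: λ³ − λ² − 25λ − 12 = 0.
Substitute λ = y + (tr M)/3 = y + 0.333333 to remove the quadratic term: y³ + p·y + q = 0 with p = s − (tr M)²/3 = -25.333333 and q = −2(tr M)³/27 + (tr M)·s/3 − det M = -20.407407.
Three real roots ⇒ use the trigonometric (Viète) form: r = 2√(−p/3) = 5.811865, φ = arccos(3q/(p·r)) = arccos(0.415816) = 1.141956 rad.
y_k = r·cos(φ/3 − 2πk/3) for k = 0, 1, 2 gives y = 5.395867, -0.827960, -4.567907.
λ_k = y_k + 0.333333 gives λ = 5.7292, -0.4946, -4.2346 (check: the sum is 1.0000 = tr M).

Hence λ_max = 5.7292 and λ_min = -4.2346.


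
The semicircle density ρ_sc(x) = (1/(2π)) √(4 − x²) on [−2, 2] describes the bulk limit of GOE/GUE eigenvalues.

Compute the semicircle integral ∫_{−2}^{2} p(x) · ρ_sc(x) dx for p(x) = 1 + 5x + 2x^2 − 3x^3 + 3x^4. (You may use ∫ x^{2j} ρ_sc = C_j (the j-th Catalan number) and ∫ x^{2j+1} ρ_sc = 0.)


Write p(x) = Σ a_i x^i, split into monomials and integrate each against ρ_sc separately.
Using ∫ x^{2j} ρ_sc = C_j = (1/(j+1)) C(2j, j) (Catalan numbers) and ∫ x^{2j+1} ρ_sc = 0 (odd monomials vanish by symmetry):
  i = 0 (even): a_0 · C_{0} = 1 · 1 = 1
  i = 1 (odd): ∫ x^1 ρ_sc = 0 (vanishes)
  i = 2 (even): a_2 · C_{1} = 2 · 1 = 2
  i = 3 (odd): ∫ x^3 ρ_sc = 0 (vanishes)
  i = 4 (even): a_4 · C_{2} = 3 · 2 = 6

Summing the contributions: ∫_{−2}^{2} p(x) ρ_sc(x) dx = 1 + 2 + 6 = 9.


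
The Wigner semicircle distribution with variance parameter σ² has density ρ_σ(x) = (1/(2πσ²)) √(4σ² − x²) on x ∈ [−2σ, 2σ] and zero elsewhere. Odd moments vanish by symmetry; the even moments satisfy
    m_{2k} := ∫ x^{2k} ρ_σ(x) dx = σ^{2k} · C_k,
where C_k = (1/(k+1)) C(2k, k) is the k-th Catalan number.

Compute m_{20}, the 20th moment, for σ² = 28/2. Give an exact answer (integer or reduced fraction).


By the scaled semicircle moment identity, m_{2k} = σ^{2k} · C_k with k = 10.
C_10 = (1/(k+1)) · C(2k, k) = (1/11) · C(20, 10) = (1/11) · 184756 = 16796.
σ^{2k} = (σ²)^k = (28/2)^10 = 289254654976.

Therefore m_{20} = σ^{20} · C_10 = 289254654976 · 16796 = 4858321184976896.


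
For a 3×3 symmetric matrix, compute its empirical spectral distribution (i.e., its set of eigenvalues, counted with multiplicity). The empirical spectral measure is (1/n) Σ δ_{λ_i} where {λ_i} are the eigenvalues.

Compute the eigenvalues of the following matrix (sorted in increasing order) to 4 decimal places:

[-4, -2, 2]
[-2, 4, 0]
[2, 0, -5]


Since M is real symmetric, all three eigenvalues are real; they are the roots of det(λI − M) = λ³ − (tr M) λ² + s λ − det M, where s is the sum of the principal 2×2 minors.
tr M = -4 + 4 + (-5) = -5.
s = ((-4)·4 − (-2)²) + ((-4)·(-5) − 2²) + (4·(-5) − 0²) = -20 + 16 + (-20) = -24.
det M (expand along row 1) = (-4)·(-20) − (-2)·10 + 2·(-8) = 84.
Characteristic polynomial: λ³ + 5λ² − 24λ − 84 = 0.
Substitute λ = y + (tr M)/3 = y − 1.666667 to remove the quadratic term: y³ + p·y + q = 0 with p = s − (tr M)²/3 = -32.333333 and q = −2(tr M)³/27 + (tr M)·s/3 − det M = -34.740741.
Three real roots ⇒ use the trigonometric (Viète) form: r = 2√(−p/3) = 6.565905, φ = arccos(3q/(p·r)) = arccos(0.490925) = 1.057645 rad.
y_k = r·cos(φ/3 − 2πk/3) for k = 0, 1, 2 gives y = 6.162075, -1.117632, -5.044442.
λ_k = y_k − 1.666667 gives λ = 4.4954, -2.7843, -6.7111 (check: the sum is -5.0000 = tr M).

Eigenvalues sorted in increasing order: [-6.7111, -2.7843, 4.4954].


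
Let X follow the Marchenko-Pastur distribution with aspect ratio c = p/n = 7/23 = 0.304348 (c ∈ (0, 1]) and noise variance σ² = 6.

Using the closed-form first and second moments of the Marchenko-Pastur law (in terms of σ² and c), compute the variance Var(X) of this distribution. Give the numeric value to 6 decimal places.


Recall the MP moments m_1 = E[X] = σ² and m_2 = E[X²] = σ⁴ (1 + c).
m_1 = E[X] = σ² = 6, so m_1² = 36.
m_2 = E[X²] = σ⁴ (1 + c) = 36 · (1 + 0.304348) = 36 · 1.304348 = 46.956522.
(Note m_2 − m_1² simplifies to c · σ⁴ = 0.304348 · 36.)

Var(X) = m_2 − m_1² = 46.956522 − 36 = 10.956522.


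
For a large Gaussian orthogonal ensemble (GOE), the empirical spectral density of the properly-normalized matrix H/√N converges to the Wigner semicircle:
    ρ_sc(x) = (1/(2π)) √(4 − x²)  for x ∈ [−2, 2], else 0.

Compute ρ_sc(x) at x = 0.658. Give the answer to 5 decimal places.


ρ_sc(x) = (1/(2π)) √(4 − x²). With x = 0.658:
  4 − x² = 4 − (0.658)² = 4 − 0.432964 = 3.567036.
  √(4 − x²) = 1.888660.
  1/(2π) = 0.159155.
  ρ_sc(0.658) = 0.159155 · 1.888660 = 0.300590.

Rounded to 5 decimal places: ρ_sc(0.658) ≈ 0.30059.


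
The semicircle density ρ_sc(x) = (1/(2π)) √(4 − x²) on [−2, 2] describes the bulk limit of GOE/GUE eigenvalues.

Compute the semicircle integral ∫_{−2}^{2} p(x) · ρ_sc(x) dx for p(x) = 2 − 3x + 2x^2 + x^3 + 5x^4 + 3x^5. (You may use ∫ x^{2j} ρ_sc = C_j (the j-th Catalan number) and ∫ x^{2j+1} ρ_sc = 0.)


Write p(x) = Σ a_i x^i, split into monomials and integrate each against ρ_sc separately.
Using ∫ x^{2j} ρ_sc = C_j = (1/(j+1)) C(2j, j) (Catalan numbers) and ∫ x^{2j+1} ρ_sc = 0 (odd monomials vanish by symmetry):
  i = 0 (even): a_0 · C_{0} = 2 · 1 = 2
  i = 1 (odd): ∫ x^1 ρ_sc = 0 (vanishes)
  i = 2 (even): a_2 · C_{1} = 2 · 1 = 2
  i = 3 (odd): ∫ x^3 ρ_sc = 0 (vanishes)
  i = 4 (even): a_4 · C_{2} = 5 · 2 = 10
  i = 5 (odd): ∫ x^5 ρ_sc = 0 (vanishes)

Summing the contributions: ∫_{−2}^{2} p(x) ρ_sc(x) dx = 2 + 2 + 10 = 14.


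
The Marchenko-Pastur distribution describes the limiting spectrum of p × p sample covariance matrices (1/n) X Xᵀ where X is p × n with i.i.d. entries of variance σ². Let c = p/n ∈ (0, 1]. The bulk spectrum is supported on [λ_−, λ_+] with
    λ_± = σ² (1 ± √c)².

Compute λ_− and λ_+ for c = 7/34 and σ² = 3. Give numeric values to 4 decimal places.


c = 7/34 = 0.205882; √c = 0.453743.
λ_− = σ² (1 − √c)² = 3 · (1 − 0.453743)² = 3 · (0.546257)² = 0.895191.
λ_+ = σ² (1 + √c)² = 3 · (1 + 0.453743)² = 3 · (1.453743)² = 6.340103.

Rounded to 4 decimal places: λ_− ≈ 0.8952, λ_+ ≈ 6.3401.


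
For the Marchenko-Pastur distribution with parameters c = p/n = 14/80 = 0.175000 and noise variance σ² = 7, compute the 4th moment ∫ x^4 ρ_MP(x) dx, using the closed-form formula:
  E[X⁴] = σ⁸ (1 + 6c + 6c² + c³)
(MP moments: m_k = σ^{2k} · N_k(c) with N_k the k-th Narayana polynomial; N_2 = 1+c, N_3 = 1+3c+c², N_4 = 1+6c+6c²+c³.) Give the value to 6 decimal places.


E[X⁴] = σ⁸ (1 + 6c + 6c² + c³) (fourth MP moment). With σ² = 7 (so σ⁸ = 2401) and c = 14/80 = 0.175000: E[X⁴] = 2401 · (1 + 6·0.175000 + 6·(0.175000)² + (0.175000)³) = 2401 · 2.239109.

So E[X^4] = 5376.101609.


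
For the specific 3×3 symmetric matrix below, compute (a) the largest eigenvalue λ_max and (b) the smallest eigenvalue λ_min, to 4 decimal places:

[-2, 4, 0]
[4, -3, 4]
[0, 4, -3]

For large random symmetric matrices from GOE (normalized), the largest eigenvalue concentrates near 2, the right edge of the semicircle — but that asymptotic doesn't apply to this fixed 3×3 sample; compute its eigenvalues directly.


Since M is real symmetric, all three eigenvalues are real; they are the roots of det(λI − M) = λ³ − (tr M) λ² + s λ − det M, where s is the sum of the principal 2×2 minors.
tr M = -2 + (-3) + (-3) = -8.
s = ((-2)·(-3) − 4²) + ((-2)·(-3) − 0²) + ((-3)·(-3) − 4²) = -10 + 6 + (-7) = -11.
det M (expand along row 1) = (-2)·(-7) − 4·(-12) + 0·16 = 62.
Characteristic polynomial: λ³ + 8λ² − 11λ − 62 = 0.
Substitute λ = y + (tr M)/3 = y − 2.666667 to remove the quadratic term: y³ + p·y + q = 0 with p = s − (tr M)²/3 = -32.333333 and q = −2(tr M)³/27 + (tr M)·s/3 − det M = 5.259259.
Three real roots ⇒ use the trigonometric (Viète) form: r = 2√(−p/3) = 6.565905, φ = arccos(3q/(p·r)) = arccos(-0.074319) = 1.645184 rad.
y_k = r·cos(φ/3 − 2πk/3) for k = 0, 1, 2 gives y = 5.603097, 0.162791, -5.765888.
λ_k = y_k − 2.666667 gives λ = 2.9364, -2.5039, -8.4326 (check: the sum is -8.0000 = tr M).

Hence λ_max = 2.9364 and λ_min = -8.4326.


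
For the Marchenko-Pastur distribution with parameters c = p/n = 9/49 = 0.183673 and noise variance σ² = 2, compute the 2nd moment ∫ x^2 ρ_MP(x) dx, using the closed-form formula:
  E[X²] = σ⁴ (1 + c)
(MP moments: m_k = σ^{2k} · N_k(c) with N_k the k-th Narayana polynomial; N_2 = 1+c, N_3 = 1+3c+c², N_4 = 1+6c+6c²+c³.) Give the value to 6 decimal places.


E[X²] = σ⁴ (1 + c) (second MP moment). With σ² = 2 (so σ⁴ = 4) and c = 9/49 = 0.183673: E[X²] = 4 · (1 + 0.183673) = 4 · 1.183673.

So E[X^2] = 4.734694.


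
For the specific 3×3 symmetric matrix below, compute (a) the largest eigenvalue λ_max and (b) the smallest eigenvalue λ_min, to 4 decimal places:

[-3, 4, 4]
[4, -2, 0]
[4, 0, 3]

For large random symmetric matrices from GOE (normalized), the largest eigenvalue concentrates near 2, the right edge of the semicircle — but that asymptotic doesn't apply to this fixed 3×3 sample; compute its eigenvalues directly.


Since M is real symmetric, all three eigenvalues are real; they are the roots of det(λI − M) = λ³ − (tr M) λ² + s λ − det M, where s is the sum of the principal 2×2 minors.
tr M = -3 + (-2) + 3 = -2.
s = ((-3)·(-2) − 4²) + ((-3)·3 − 4²) + ((-2)·3 − 0²) = -10 + (-25) + (-6) = -41.
det M (expand along row 1) = (-3)·(-6) − 4·12 + 4·8 = 2.
Characteristic polynomial: λ³ + 2λ² − 41λ − 2 = 0.
Substitute λ = y + (tr M)/3 = y − 0.666667 to remove the quadratic term: y³ + p·y + q = 0 with p = s − (tr M)²/3 = -42.333333 and q = −2(tr M)³/27 + (tr M)·s/3 − det M = 25.925926.
Three real roots ⇒ use the trigonometric (Viète) form: r = 2√(−p/3) = 7.512952, φ = arccos(3q/(p·r)) = arccos(-0.244547) = 1.817849 rad.
y_k = r·cos(φ/3 − 2πk/3) for k = 0, 1, 2 gives y = 6.175358, 0.617999, -6.793357.
λ_k = y_k − 0.666667 gives λ = 5.5087, -0.0487, -7.4600 (check: the sum is -2.0000 = tr M).

Hence λ_max = 5.5087 and λ_min = -7.4600.


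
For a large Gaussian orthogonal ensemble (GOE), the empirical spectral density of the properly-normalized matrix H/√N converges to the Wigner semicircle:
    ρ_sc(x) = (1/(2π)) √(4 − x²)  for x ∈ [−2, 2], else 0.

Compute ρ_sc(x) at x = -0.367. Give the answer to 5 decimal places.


ρ_sc(x) = (1/(2π)) √(4 − x²). With x = -0.367:
  4 − x² = 4 − (-0.367)² = 4 − 0.134689 = 3.865311.
  √(4 − x²) = 1.966039.
  1/(2π) = 0.159155.
  ρ_sc(-0.367) = 0.159155 · 1.966039 = 0.312905.

Rounded to 5 decimal places: ρ_sc(-0.367) ≈ 0.31290.


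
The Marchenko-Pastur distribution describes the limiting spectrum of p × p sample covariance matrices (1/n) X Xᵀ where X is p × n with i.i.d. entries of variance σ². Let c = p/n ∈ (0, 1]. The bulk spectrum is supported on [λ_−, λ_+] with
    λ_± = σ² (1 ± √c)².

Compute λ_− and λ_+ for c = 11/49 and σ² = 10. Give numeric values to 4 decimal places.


c = 11/49 = 0.224490; √c = 0.473804.
λ_− = σ² (1 − √c)² = 10 · (1 − 0.473804)² = 10 · (0.526196)² = 2.768827.
λ_+ = σ² (1 + √c)² = 10 · (1 + 0.473804)² = 10 · (1.473804)² = 21.720969.

Rounded to 4 decimal places: λ_− ≈ 2.7688, λ_+ ≈ 21.7210.


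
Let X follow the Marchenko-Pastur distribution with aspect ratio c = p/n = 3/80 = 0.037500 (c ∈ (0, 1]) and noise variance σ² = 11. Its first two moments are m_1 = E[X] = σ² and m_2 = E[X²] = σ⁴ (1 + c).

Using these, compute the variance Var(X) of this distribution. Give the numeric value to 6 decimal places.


m_1 = E[X] = σ² = 11, so m_1² = 121.
m_2 = E[X²] = σ⁴ (1 + c) = 121 · (1 + 0.037500) = 121 · 1.037500 = 125.537500.
(Note m_2 − m_1² simplifies to c · σ⁴ = 0.037500 · 121.)

Var(X) = m_2 − m_1² = 125.537500 − 121 = 4.537500.


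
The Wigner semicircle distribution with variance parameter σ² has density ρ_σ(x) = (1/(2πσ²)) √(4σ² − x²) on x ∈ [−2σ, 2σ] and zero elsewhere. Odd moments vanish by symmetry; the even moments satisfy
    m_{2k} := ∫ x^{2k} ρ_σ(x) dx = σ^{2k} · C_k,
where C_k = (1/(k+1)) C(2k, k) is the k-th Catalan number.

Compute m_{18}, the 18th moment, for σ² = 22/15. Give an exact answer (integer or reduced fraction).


By the scaled semicircle moment identity, m_{2k} = σ^{2k} · C_k with k = 9.
C_9 = (1/(k+1)) · C(2k, k) = (1/10) · C(18, 9) = (1/10) · 48620 = 4862.
σ^{2k} = (σ²)^k = (22/15)^9 = 1207269217792/38443359375.

Therefore m_{18} = σ^{18} · C_9 = (1207269217792/38443359375) · 4862 = 5869742936904704/38443359375.


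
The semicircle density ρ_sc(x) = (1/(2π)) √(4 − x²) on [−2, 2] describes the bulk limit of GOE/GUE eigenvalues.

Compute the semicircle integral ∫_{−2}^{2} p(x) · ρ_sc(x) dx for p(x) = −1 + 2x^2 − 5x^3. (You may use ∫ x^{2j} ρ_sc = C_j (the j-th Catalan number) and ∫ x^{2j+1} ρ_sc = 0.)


Write p(x) = Σ a_i x^i, split into monomials and integrate each against ρ_sc separately.
Using ∫ x^{2j} ρ_sc = C_j = (1/(j+1)) C(2j, j) (Catalan numbers) and ∫ x^{2j+1} ρ_sc = 0 (odd monomials vanish by symmetry):
  i = 0 (even): a_0 · C_{0} = -1 · 1 = -1
  i = 2 (even): a_2 · C_{1} = 2 · 1 = 2
  i = 3 (odd): ∫ x^3 ρ_sc = 0 (vanishes)

Summing the contributions: ∫_{−2}^{2} p(x) ρ_sc(x) dx = (-1) + 2 = 1.


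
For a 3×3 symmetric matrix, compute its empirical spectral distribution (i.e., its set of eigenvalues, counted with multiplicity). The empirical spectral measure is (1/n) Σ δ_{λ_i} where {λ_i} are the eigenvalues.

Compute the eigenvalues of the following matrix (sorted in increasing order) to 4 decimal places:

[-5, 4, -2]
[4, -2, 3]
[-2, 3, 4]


Since M is real symmetric, all three eigenvalues are real; they are the roots of det(λI − M) = λ³ − (tr M) λ² + s λ − det M, where s is the sum of the principal 2×2 minors.
tr M = -5 + (-2) + 4 = -3.
s = ((-5)·(-2) − 4²) + ((-5)·4 − (-2)²) + ((-2)·4 − 3²) = -6 + (-24) + (-17) = -47.
det M (expand along row 1) = (-5)·(-17) − 4·22 + (-2)·8 = -19.
Characteristic polynomial: λ³ + 3λ² − 47λ + 19 = 0.
Substitute λ = y + (tr M)/3 = y − 1.000000 to remove the quadratic term: y³ + p·y + q = 0 with p = s − (tr M)²/3 = -50.000000 and q = −2(tr M)³/27 + (tr M)·s/3 − det M = 68.000000.
Three real roots ⇒ use the trigonometric (Viète) form: r = 2√(−p/3) = 8.164966, φ = arccos(3q/(p·r)) = arccos(-0.499696) = 2.094044 rad.
y_k = r·cos(φ/3 − 2πk/3) for k = 0, 1, 2 gives y = 6.255341, 1.416890, -7.672231.
λ_k = y_k − 1.000000 gives λ = 5.2553, 0.4169, -8.6722 (check: the sum is -3.0000 = tr M).

Eigenvalues sorted in increasing order: [-8.6722, 0.4169, 5.2553].


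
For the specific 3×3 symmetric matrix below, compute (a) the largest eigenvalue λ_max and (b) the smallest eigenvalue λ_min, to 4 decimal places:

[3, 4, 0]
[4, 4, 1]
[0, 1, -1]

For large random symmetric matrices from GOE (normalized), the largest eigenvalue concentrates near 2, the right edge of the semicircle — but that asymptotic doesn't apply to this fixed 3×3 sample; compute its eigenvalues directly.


Since M is real symmetric, all three eigenvalues are real; they are the roots of det(λI − M) = λ³ − (tr M) λ² + s λ − det M, where s is the sum of the principal 2×2 minors.
tr M = 3 + 4 + (-1) = 6.
s = (3·4 − 4²) + (3·(-1) − 0²) + (4·(-1) − 1²) = -4 + (-3) + (-5) = -12.
det M (expand along row 1) = 3·(-5) − 4·(-4) + 0·4 = 1.
Characteristic polynomial: λ³ − 6λ² − 12λ − 1 = 0.
Substitute λ = y + (tr M)/3 = y + 2.000000 to remove the quadratic term: y³ + p·y + q = 0 with p = s − (tr M)²/3 = -24.000000 and q = −2(tr M)³/27 + (tr M)·s/3 − det M = -41.000000.
Three real roots ⇒ use the trigonometric (Viète) form: r = 2√(−p/3) = 5.656854, φ = arccos(3q/(p·r)) = arccos(0.905981) = 0.437106 rad.
y_k = r·cos(φ/3 − 2πk/3) for k = 0, 1, 2 gives y = 5.596916, -2.087190, -3.509726.
λ_k = y_k + 2.000000 gives λ = 7.5969, -0.0872, -1.5097 (check: the sum is 6.0000 = tr M).

Hence λ_max = 7.5969 and λ_min = -1.5097.


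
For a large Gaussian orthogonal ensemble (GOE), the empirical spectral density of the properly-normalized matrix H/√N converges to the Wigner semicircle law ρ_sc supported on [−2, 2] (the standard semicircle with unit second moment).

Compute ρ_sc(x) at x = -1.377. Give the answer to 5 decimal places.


ρ_sc(x) = (1/(2π)) √(4 − x²). With x = -1.377:
  4 − x² = 4 − (-1.377)² = 4 − 1.896129 = 2.103871.
  √(4 − x²) = 1.450473.
  1/(2π) = 0.159155.
  ρ_sc(-1.377) = 0.159155 · 1.450473 = 0.230850.

Rounded to 5 decimal places: ρ_sc(-1.377) ≈ 0.23085.


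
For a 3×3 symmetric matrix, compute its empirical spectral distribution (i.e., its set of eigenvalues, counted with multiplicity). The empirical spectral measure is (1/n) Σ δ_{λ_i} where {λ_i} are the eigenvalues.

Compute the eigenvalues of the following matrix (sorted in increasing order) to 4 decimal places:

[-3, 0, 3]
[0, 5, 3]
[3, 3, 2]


Since M is real symmetric, all three eigenvalues are real; they are the roots of det(λI − M) = λ³ − (tr M) λ² + s λ − det M, where s is the sum of the principal 2×2 minors.
tr M = -3 + 5 + 2 = 4.
s = ((-3)·5 − 0²) + ((-3)·2 − 3²) + (5·2 − 3²) = -15 + (-15) + 1 = -29.
det M (expand along row 1) = (-3)·1 − 0·(-9) + 3·(-15) = -48.
Characteristic polynomial: λ³ − 4λ² − 29λ + 48 = 0.
Substitute λ = y + (tr M)/3 = y + 1.333333 to remove the quadratic term: y³ + p·y + q = 0 with p = s − (tr M)²/3 = -34.333333 and q = −2(tr M)³/27 + (tr M)·s/3 − det M = 4.592593.
Three real roots ⇒ use the trigonometric (Viète) form: r = 2√(−p/3) = 6.765928, φ = arccos(3q/(p·r)) = arccos(-0.059311) = 1.630142 rad.
y_k = r·cos(φ/3 − 2πk/3) for k = 0, 1, 2 gives y = 5.791402, 0.133835, -5.925236.
λ_k = y_k + 1.333333 gives λ = 7.1247, 1.4672, -4.5919 (check: the sum is 4.0000 = tr M).

Eigenvalues sorted in increasing order: [-4.5919, 1.4672, 7.1247].


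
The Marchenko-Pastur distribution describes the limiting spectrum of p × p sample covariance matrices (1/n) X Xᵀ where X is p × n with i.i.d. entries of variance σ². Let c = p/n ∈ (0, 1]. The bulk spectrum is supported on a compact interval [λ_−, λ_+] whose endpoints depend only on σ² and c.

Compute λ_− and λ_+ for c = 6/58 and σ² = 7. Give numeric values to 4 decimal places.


c = 6/58 = 0.103448; √c = 0.321634.
λ_− = σ² (1 − √c)² = 7 · (1 − 0.321634)² = 7 · (0.678366)² = 3.221265.
λ_+ = σ² (1 + √c)² = 7 · (1 + 0.321634)² = 7 · (1.321634)² = 12.227011.

Rounded to 4 decimal places: λ_− ≈ 3.2213, λ_+ ≈ 12.2270.


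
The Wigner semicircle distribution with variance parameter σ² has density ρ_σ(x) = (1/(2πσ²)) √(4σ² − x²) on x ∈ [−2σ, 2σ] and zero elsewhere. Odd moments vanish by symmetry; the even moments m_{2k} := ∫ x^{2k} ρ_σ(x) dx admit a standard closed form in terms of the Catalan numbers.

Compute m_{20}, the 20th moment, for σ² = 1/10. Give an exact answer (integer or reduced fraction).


By the scaled semicircle moment identity, m_{2k} = σ^{2k} · C_k with k = 10.
C_10 = (1/(k+1)) · C(2k, k) = (1/11) · C(20, 10) = (1/11) · 184756 = 16796.
σ^{2k} = (σ²)^k = (1/10)^10 = 1/10000000000.

Therefore m_{20} = σ^{20} · C_10 = (1/10000000000) · 16796 = 4199/2500000000.


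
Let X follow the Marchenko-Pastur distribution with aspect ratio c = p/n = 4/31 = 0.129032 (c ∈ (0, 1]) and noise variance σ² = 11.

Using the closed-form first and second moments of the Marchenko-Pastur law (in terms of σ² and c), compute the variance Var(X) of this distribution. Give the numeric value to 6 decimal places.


Recall the MP moments m_1 = E[X] = σ² and m_2 = E[X²] = σ⁴ (1 + c).
m_1 = E[X] = σ² = 11, so m_1² = 121.
m_2 = E[X²] = σ⁴ (1 + c) = 121 · (1 + 0.129032) = 121 · 1.129032 = 136.612903.
(Note m_2 − m_1² simplifies to c · σ⁴ = 0.129032 · 121.)

Var(X) = m_2 − m_1² = 136.612903 − 121 = 15.612903.


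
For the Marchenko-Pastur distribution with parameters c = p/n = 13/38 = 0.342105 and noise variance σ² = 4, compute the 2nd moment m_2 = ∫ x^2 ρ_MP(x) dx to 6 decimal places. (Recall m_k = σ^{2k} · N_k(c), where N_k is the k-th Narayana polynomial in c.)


E[X²] = σ⁴ (1 + c) (second MP moment). With σ² = 4 (so σ⁴ = 16) and c = 13/38 = 0.342105: E[X²] = 16 · (1 + 0.342105) = 16 · 1.342105.

So E[X^2] = 21.473684.


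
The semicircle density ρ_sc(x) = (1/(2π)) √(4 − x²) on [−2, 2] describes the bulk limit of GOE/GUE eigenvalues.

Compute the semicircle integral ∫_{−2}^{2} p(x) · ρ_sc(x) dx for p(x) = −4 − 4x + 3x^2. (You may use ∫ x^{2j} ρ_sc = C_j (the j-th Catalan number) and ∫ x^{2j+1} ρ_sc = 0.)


Write p(x) = Σ a_i x^i, split into monomials and integrate each against ρ_sc separately.
Using ∫ x^{2j} ρ_sc = C_j = (1/(j+1)) C(2j, j) (Catalan numbers) and ∫ x^{2j+1} ρ_sc = 0 (odd monomials vanish by symmetry):
  i = 0 (even): a_0 · C_{0} = -4 · 1 = -4
  i = 1 (odd): ∫ x^1 ρ_sc = 0 (vanishes)
  i = 2 (even): a_2 · C_{1} = 3 · 1 = 3

Summing the contributions: ∫_{−2}^{2} p(x) ρ_sc(x) dx = (-4) + 3 = -1.


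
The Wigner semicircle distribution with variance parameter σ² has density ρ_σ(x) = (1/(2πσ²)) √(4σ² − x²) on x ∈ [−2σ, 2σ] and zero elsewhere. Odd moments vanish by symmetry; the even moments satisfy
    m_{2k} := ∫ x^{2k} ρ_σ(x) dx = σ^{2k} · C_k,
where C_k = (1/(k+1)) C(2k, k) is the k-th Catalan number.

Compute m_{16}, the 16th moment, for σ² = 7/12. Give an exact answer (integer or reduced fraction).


By the scaled semicircle moment identity, m_{2k} = σ^{2k} · C_k with k = 8.
C_8 = (1/(k+1)) · C(2k, k) = (1/9) · C(16, 8) = (1/9) · 12870 = 1430.
σ^{2k} = (σ²)^k = (7/12)^8 = 5764801/429981696.

Therefore m_{16} = σ^{16} · C_8 = (5764801/429981696) · 1430 = 4121832715/214990848.


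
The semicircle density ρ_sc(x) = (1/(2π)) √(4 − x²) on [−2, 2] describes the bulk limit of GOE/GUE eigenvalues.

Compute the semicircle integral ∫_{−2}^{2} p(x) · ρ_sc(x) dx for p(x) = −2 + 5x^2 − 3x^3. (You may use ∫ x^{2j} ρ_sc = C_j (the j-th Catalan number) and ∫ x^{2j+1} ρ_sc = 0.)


Write p(x) = Σ a_i x^i, split into monomials and integrate each against ρ_sc separately.
Using ∫ x^{2j} ρ_sc = C_j = (1/(j+1)) C(2j, j) (Catalan numbers) and ∫ x^{2j+1} ρ_sc = 0 (odd monomials vanish by symmetry):
  i = 0 (even): a_0 · C_{0} = -2 · 1 = -2
  i = 2 (even): a_2 · C_{1} = 5 · 1 = 5
  i = 3 (odd): ∫ x^3 ρ_sc = 0 (vanishes)

Summing the contributions: ∫_{−2}^{2} p(x) ρ_sc(x) dx = (-2) + 5 = 3.


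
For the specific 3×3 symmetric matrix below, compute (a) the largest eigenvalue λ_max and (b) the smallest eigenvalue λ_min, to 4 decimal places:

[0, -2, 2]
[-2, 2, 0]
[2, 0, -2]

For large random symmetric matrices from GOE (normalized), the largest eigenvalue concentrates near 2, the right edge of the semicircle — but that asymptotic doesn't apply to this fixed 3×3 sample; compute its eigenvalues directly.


Since M is real symmetric, all three eigenvalues are real; they are the roots of det(λI − M) = λ³ − (tr M) λ² + s λ − det M, where s is the sum of the principal 2×2 minors.
tr M = 0 + 2 + (-2) = 0.
s = (0·2 − (-2)²) + (0·(-2) − 2²) + (2·(-2) − 0²) = -4 + (-4) + (-4) = -12.
det M (expand along row 1) = 0·(-4) − (-2)·4 + 2·(-4) = 0.
Characteristic polynomial: λ³ − 12λ = 0.
Substitute λ = y + (tr M)/3 = y + 0.000000 to remove the quadratic term: y³ + p·y + q = 0 with p = s − (tr M)²/3 = -12.000000 and q = −2(tr M)³/27 + (tr M)·s/3 − det M = 0.000000.
Three real roots ⇒ use the trigonometric (Viète) form: r = 2√(−p/3) = 4.000000, φ = arccos(3q/(p·r)) = arccos(0.000000) = 1.570796 rad.
y_k = r·cos(φ/3 − 2πk/3) for k = 0, 1, 2 gives y = 3.464102, 0.000000, -3.464102.
λ_k = y_k + 0.000000 gives λ = 3.4641, 0.0000, -3.4641 (check: the sum is 0.0000 = tr M).

Hence λ_max = 3.4641 and λ_min = -3.4641.


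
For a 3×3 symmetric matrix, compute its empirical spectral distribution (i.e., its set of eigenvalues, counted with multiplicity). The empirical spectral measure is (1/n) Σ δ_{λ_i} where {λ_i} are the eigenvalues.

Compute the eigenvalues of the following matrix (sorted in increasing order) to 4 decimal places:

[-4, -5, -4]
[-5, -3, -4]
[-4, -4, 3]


Since M is real symmetric, all three eigenvalues are real; they are the roots of det(λI − M) = λ³ − (tr M) λ² + s λ − det M, where s is the sum of the principal 2×2 minors.
tr M = -4 + (-3) + 3 = -4.
s = ((-4)·(-3) − (-5)²) + ((-4)·3 − (-4)²) + ((-3)·3 − (-4)²) = -13 + (-28) + (-25) = -66.
det M (expand along row 1) = (-4)·(-25) − (-5)·(-31) + (-4)·8 = -87.
Characteristic polynomial: λ³ + 4λ² − 66λ + 87 = 0.
Substitute λ = y + (tr M)/3 = y − 1.333333 to remove the quadratic term: y³ + p·y + q = 0 with p = s − (tr M)²/3 = -71.333333 and q = −2(tr M)³/27 + (tr M)·s/3 − det M = 179.740741.
Three real roots ⇒ use the trigonometric (Viète) form: r = 2√(−p/3) = 9.752493, φ = arccos(3q/(p·r)) = arccos(-0.775103) = 2.457675 rad.
y_k = r·cos(φ/3 − 2πk/3) for k = 0, 1, 2 gives y = 6.658881, 2.841281, -9.500163.
λ_k = y_k − 1.333333 gives λ = 5.3255, 1.5079, -10.8335 (check: the sum is -4.0000 = tr M).

Eigenvalues sorted in increasing order: [-10.8335, 1.5079, 5.3255].


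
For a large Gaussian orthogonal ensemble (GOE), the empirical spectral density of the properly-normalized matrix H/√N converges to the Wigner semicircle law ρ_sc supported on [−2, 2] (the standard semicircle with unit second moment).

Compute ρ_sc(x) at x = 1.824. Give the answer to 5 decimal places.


ρ_sc(x) = (1/(2π)) √(4 − x²). With x = 1.824:
  4 − x² = 4 − (1.824)² = 4 − 3.326976 = 0.673024.
  √(4 − x²) = 0.820380.
  1/(2π) = 0.159155.
  ρ_sc(1.824) = 0.159155 · 0.820380 = 0.130568.

Rounded to 5 decimal places: ρ_sc(1.824) ≈ 0.13057.


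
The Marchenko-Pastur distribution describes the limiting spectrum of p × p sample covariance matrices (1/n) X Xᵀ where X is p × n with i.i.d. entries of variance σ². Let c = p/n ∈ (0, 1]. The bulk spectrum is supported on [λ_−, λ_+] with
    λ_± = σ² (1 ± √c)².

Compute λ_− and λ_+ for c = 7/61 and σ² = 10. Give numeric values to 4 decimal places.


c = 7/61 = 0.114754; √c = 0.338754.
λ_− = σ² (1 − √c)² = 10 · (1 − 0.338754)² = 10 · (0.661246)² = 4.372466.
λ_+ = σ² (1 + √c)² = 10 · (1 + 0.338754)² = 10 · (1.338754)² = 17.922616.

Rounded to 4 decimal places: λ_− ≈ 4.3725, λ_+ ≈ 17.9226.


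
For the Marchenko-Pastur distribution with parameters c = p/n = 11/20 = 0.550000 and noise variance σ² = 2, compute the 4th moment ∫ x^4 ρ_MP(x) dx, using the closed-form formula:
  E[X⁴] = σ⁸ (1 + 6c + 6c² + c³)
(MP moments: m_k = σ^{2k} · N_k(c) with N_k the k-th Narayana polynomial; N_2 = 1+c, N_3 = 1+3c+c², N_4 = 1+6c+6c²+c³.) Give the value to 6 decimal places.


E[X⁴] = σ⁸ (1 + 6c + 6c² + c³) (fourth MP moment). With σ² = 2 (so σ⁸ = 16) and c = 11/20 = 0.550000: E[X⁴] = 16 · (1 + 6·0.550000 + 6·(0.550000)² + (0.550000)³) = 16 · 6.281375.

So E[X^4] = 100.502000.


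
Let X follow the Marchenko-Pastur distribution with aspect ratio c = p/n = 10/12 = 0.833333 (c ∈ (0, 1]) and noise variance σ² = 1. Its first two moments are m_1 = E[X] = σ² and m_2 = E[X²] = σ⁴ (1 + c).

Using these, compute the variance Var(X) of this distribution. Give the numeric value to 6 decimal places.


m_1 = E[X] = σ² = 1, so m_1² = 1.
m_2 = E[X²] = σ⁴ (1 + c) = 1 · (1 + 0.833333) = 1 · 1.833333 = 1.833333.
(Note m_2 − m_1² simplifies to c · σ⁴ = 0.833333 · 1.)

Var(X) = m_2 − m_1² = 1.833333 − 1 = 0.833333.


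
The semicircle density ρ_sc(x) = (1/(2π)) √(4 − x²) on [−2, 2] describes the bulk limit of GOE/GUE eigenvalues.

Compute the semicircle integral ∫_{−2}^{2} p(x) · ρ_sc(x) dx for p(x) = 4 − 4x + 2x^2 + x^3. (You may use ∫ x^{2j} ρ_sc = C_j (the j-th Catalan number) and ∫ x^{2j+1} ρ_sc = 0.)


Write p(x) = Σ a_i x^i, split into monomials and integrate each against ρ_sc separately.
Using ∫ x^{2j} ρ_sc = C_j = (1/(j+1)) C(2j, j) (Catalan numbers) and ∫ x^{2j+1} ρ_sc = 0 (odd monomials vanish by symmetry):
  i = 0 (even): a_0 · C_{0} = 4 · 1 = 4
  i = 1 (odd): ∫ x^1 ρ_sc = 0 (vanishes)
  i = 2 (even): a_2 · C_{1} = 2 · 1 = 2
  i = 3 (odd): ∫ x^3 ρ_sc = 0 (vanishes)

Summing the contributions: ∫_{−2}^{2} p(x) ρ_sc(x) dx = 4 + 2 = 6.


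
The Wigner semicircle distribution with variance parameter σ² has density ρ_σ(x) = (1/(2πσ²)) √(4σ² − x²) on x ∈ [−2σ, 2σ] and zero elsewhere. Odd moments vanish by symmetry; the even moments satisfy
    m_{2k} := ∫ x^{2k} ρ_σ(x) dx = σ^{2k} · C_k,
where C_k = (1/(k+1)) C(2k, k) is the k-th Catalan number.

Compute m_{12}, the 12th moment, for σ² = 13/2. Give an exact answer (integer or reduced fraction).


By the scaled semicircle moment identity, m_{2k} = σ^{2k} · C_k with k = 6.
C_6 = (1/(k+1)) · C(2k, k) = (1/7) · C(12, 6) = (1/7) · 924 = 132.
σ^{2k} = (σ²)^k = (13/2)^6 = 4826809/64.

Therefore m_{12} = σ^{12} · C_6 = (4826809/64) · 132 = 159284697/16.


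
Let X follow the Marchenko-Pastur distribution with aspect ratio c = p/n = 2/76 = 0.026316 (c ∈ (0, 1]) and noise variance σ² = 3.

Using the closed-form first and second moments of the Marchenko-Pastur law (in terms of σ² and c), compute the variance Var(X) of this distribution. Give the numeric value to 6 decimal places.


Recall the MP moments m_1 = E[X] = σ² and m_2 = E[X²] = σ⁴ (1 + c).
m_1 = E[X] = σ² = 3, so m_1² = 9.
m_2 = E[X²] = σ⁴ (1 + c) = 9 · (1 + 0.026316) = 9 · 1.026316 = 9.236842.
(Note m_2 − m_1² simplifies to c · σ⁴ = 0.026316 · 9.)

Var(X) = m_2 − m_1² = 9.236842 − 9 = 0.236842.


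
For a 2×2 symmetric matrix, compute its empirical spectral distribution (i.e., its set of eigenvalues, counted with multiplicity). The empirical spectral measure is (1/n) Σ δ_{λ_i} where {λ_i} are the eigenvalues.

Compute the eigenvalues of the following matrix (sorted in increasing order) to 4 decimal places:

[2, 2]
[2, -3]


Since M is real symmetric, both eigenvalues are real; they are the roots of det(λI − M) = λ² − (tr M) λ + det M.
tr M = 2 + (-3) = -1.
det M = 2·(-3) − 2² = -6 − 4 = -10.
Characteristic polynomial: λ² + λ − 10 = 0.
Discriminant Δ = (tr M)² − 4·det M = 1 − (-40) = 41; √Δ = 6.403124.
λ = (tr M ± √Δ)/2 = (-1 ± 6.403124)/2, giving (tr M − √Δ)/2 = -3.7016 and (tr M + √Δ)/2 = 2.7016.

Eigenvalues sorted in increasing order: [-3.7016, 2.7016].


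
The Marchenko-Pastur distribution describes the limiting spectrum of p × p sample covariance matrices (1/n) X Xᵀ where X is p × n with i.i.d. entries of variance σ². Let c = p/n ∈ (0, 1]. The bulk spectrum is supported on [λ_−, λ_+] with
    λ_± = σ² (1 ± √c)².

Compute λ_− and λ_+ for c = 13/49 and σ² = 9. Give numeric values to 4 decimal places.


c = 13/49 = 0.265306; √c = 0.515079.
λ_− = σ² (1 − √c)² = 9 · (1 − 0.515079)² = 9 · (0.484921)² = 2.116338.
λ_+ = σ² (1 + √c)² = 9 · (1 + 0.515079)² = 9 · (1.515079)² = 20.659173.

Rounded to 4 decimal places: λ_− ≈ 2.1163, λ_+ ≈ 20.6592.


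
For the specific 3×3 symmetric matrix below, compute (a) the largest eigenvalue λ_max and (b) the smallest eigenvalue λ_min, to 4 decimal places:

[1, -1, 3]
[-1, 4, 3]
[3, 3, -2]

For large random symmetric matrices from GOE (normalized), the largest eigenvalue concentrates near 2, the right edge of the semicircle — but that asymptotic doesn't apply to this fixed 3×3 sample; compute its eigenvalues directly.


Since M is real symmetric, all three eigenvalues are real; they are the roots of det(λI − M) = λ³ − (tr M) λ² + s λ − det M, where s is the sum of the principal 2×2 minors.
tr M = 1 + 4 + (-2) = 3.
s = (1·4 − (-1)²) + (1·(-2) − 3²) + (4·(-2) − 3²) = 3 + (-11) + (-17) = -25.
det M (expand along row 1) = 1·(-17) − (-1)·(-7) + 3·(-15) = -69.
Characteristic polynomial: λ³ − 3λ² − 25λ + 69 = 0.
Substitute λ = y + (tr M)/3 = y + 1.000000 to remove the quadratic term: y³ + p·y + q = 0 with p = s − (tr M)²/3 = -28.000000 and q = −2(tr M)³/27 + (tr M)·s/3 − det M = 42.000000.
Three real roots ⇒ use the trigonometric (Viète) form: r = 2√(−p/3) = 6.110101, φ = arccos(3q/(p·r)) = arccos(-0.736485) = 2.398656 rad.
y_k = r·cos(φ/3 − 2πk/3) for k = 0, 1, 2 gives y = 4.258911, 1.664784, -5.923696.
λ_k = y_k + 1.000000 gives λ = 5.2589, 2.6648, -4.9237 (check: the sum is 3.0000 = tr M).

Hence λ_max = 5.2589 and λ_min = -4.9237.


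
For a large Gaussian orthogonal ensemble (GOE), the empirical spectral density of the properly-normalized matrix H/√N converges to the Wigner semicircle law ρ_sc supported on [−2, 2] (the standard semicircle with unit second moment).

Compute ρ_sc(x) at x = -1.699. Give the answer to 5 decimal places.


ρ_sc(x) = (1/(2π)) √(4 − x²). With x = -1.699:
  4 − x² = 4 − (-1.699)² = 4 − 2.886601 = 1.113399.
  √(4 − x²) = 1.055177.
  1/(2π) = 0.159155.
  ρ_sc(-1.699) = 0.159155 · 1.055177 = 0.167937.

Rounded to 5 decimal places: ρ_sc(-1.699) ≈ 0.16794.


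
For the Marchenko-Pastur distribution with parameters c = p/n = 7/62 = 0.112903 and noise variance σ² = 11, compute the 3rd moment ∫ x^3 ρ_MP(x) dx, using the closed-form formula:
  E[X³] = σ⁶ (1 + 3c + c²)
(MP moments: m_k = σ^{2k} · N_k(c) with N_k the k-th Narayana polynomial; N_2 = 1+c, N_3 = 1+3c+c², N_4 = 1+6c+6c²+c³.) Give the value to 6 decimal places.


E[X³] = σ⁶ (1 + 3c + c²) (third MP moment). With σ² = 11 (so σ⁶ = 1331) and c = 7/62 = 0.112903: E[X³] = 1331 · (1 + 3·0.112903 + (0.112903)²) = 1331 · 1.351457.

So E[X^3] = 1798.789022.


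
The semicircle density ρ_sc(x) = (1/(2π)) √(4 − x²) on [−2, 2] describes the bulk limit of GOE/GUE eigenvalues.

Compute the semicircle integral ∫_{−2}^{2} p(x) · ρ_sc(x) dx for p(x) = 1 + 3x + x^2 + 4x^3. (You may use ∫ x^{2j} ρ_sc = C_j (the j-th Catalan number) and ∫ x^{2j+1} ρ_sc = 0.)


Write p(x) = Σ a_i x^i, split into monomials and integrate each against ρ_sc separately.
Using ∫ x^{2j} ρ_sc = C_j = (1/(j+1)) C(2j, j) (Catalan numbers) and ∫ x^{2j+1} ρ_sc = 0 (odd monomials vanish by symmetry):
  i = 0 (even): a_0 · C_{0} = 1 · 1 = 1
  i = 1 (odd): ∫ x^1 ρ_sc = 0 (vanishes)
  i = 2 (even): a_2 · C_{1} = 1 · 1 = 1
  i = 3 (odd): ∫ x^3 ρ_sc = 0 (vanishes)

Summing the contributions: ∫_{−2}^{2} p(x) ρ_sc(x) dx = 1 + 1 = 2.


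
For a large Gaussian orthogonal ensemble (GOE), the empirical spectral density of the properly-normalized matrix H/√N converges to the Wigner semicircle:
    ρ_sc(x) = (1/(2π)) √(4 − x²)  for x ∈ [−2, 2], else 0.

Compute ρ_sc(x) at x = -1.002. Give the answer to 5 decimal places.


ρ_sc(x) = (1/(2π)) √(4 − x²). With x = -1.002:
  4 − x² = 4 − (-1.002)² = 4 − 1.004004 = 2.995996.
  √(4 − x²) = 1.730895.
  1/(2π) = 0.159155.
  ρ_sc(-1.002) = 0.159155 · 1.730895 = 0.275480.

Rounded to 5 decimal places: ρ_sc(-1.002) ≈ 0.27548.


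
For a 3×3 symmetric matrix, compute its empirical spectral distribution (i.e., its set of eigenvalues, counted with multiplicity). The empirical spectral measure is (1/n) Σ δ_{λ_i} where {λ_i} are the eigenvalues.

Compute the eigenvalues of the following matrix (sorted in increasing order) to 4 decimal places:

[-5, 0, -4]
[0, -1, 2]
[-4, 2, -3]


Since M is real symmetric, all three eigenvalues are real; they are the roots of det(λI − M) = λ³ − (tr M) λ² + s λ − det M, where s is the sum of the principal 2×2 minors.
tr M = -5 + (-1) + (-3) = -9.
s = ((-5)·(-1) − 0²) + ((-5)·(-3) − (-4)²) + ((-1)·(-3) − 2²) = 5 + (-1) + (-1) = 3.
det M (expand along row 1) = (-5)·(-1) − 0·8 + (-4)·(-4) = 21.
Characteristic polynomial: λ³ + 9λ² + 3λ − 21 = 0.
Substitute λ = y + (tr M)/3 = y − 3.000000 to remove the quadratic term: y³ + p·y + q = 0 with p = s − (tr M)²/3 = -24.000000 and q = −2(tr M)³/27 + (tr M)·s/3 − det M = 24.000000.
Three real roots ⇒ use the trigonometric (Viète) form: r = 2√(−p/3) = 5.656854, φ = arccos(3q/(p·r)) = arccos(-0.530330) = 2.129786 rad.
y_k = r·cos(φ/3 − 2πk/3) for k = 0, 1, 2 gives y = 4.290205, 1.047953, -5.338158.
λ_k = y_k − 3.000000 gives λ = 1.2902, -1.9520, -8.3382 (check: the sum is -9.0000 = tr M).

Eigenvalues sorted in increasing order: [-8.3382, -1.9520, 1.2902].
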